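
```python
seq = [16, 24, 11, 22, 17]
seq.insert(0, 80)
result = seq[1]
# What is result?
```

Answer: 16

Derivation:
Trace (tracking result):
seq = [16, 24, 11, 22, 17]  # -> seq = [16, 24, 11, 22, 17]
seq.insert(0, 80)  # -> seq = [80, 16, 24, 11, 22, 17]
result = seq[1]  # -> result = 16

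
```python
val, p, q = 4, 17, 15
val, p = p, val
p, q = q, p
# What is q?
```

Answer: 4

Derivation:
Trace (tracking q):
val, p, q = (4, 17, 15)  # -> val = 4, p = 17, q = 15
val, p = (p, val)  # -> val = 17, p = 4
p, q = (q, p)  # -> p = 15, q = 4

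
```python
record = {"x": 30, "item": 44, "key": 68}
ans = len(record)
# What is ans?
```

Trace (tracking ans):
record = {'x': 30, 'item': 44, 'key': 68}  # -> record = {'x': 30, 'item': 44, 'key': 68}
ans = len(record)  # -> ans = 3

Answer: 3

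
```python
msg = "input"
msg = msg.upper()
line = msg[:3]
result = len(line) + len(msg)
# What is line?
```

Answer: 'INP'

Derivation:
Trace (tracking line):
msg = 'input'  # -> msg = 'input'
msg = msg.upper()  # -> msg = 'INPUT'
line = msg[:3]  # -> line = 'INP'
result = len(line) + len(msg)  # -> result = 8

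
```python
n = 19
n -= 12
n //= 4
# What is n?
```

Answer: 1

Derivation:
Trace (tracking n):
n = 19  # -> n = 19
n -= 12  # -> n = 7
n //= 4  # -> n = 1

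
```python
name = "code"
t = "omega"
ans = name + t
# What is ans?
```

Answer: 'codeomega'

Derivation:
Trace (tracking ans):
name = 'code'  # -> name = 'code'
t = 'omega'  # -> t = 'omega'
ans = name + t  # -> ans = 'codeomega'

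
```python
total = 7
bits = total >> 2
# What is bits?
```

Answer: 1

Derivation:
Trace (tracking bits):
total = 7  # -> total = 7
bits = total >> 2  # -> bits = 1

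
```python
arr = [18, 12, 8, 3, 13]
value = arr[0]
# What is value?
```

Answer: 18

Derivation:
Trace (tracking value):
arr = [18, 12, 8, 3, 13]  # -> arr = [18, 12, 8, 3, 13]
value = arr[0]  # -> value = 18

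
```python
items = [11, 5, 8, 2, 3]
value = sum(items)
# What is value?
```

Trace (tracking value):
items = [11, 5, 8, 2, 3]  # -> items = [11, 5, 8, 2, 3]
value = sum(items)  # -> value = 29

Answer: 29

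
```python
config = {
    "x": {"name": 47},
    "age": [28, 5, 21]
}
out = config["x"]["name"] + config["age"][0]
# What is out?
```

Trace (tracking out):
config = {'x': {'name': 47}, 'age': [28, 5, 21]}  # -> config = {'x': {'name': 47}, 'age': [28, 5, 21]}
out = config['x']['name'] + config['age'][0]  # -> out = 75

Answer: 75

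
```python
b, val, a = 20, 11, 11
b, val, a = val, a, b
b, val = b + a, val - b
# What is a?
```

Trace (tracking a):
b, val, a = (20, 11, 11)  # -> b = 20, val = 11, a = 11
b, val, a = (val, a, b)  # -> b = 11, val = 11, a = 20
b, val = (b + a, val - b)  # -> b = 31, val = 0

Answer: 20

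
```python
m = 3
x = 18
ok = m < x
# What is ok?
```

Answer: True

Derivation:
Trace (tracking ok):
m = 3  # -> m = 3
x = 18  # -> x = 18
ok = m < x  # -> ok = True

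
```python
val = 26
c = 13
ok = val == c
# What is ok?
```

Answer: False

Derivation:
Trace (tracking ok):
val = 26  # -> val = 26
c = 13  # -> c = 13
ok = val == c  # -> ok = False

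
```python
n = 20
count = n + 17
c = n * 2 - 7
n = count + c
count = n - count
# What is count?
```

Trace (tracking count):
n = 20  # -> n = 20
count = n + 17  # -> count = 37
c = n * 2 - 7  # -> c = 33
n = count + c  # -> n = 70
count = n - count  # -> count = 33

Answer: 33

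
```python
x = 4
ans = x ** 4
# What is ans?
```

Answer: 256

Derivation:
Trace (tracking ans):
x = 4  # -> x = 4
ans = x ** 4  # -> ans = 256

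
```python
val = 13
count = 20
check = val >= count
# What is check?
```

Answer: False

Derivation:
Trace (tracking check):
val = 13  # -> val = 13
count = 20  # -> count = 20
check = val >= count  # -> check = False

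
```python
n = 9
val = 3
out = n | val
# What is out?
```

Trace (tracking out):
n = 9  # -> n = 9
val = 3  # -> val = 3
out = n | val  # -> out = 11

Answer: 11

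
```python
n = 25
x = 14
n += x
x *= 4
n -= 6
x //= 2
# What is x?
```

Answer: 28

Derivation:
Trace (tracking x):
n = 25  # -> n = 25
x = 14  # -> x = 14
n += x  # -> n = 39
x *= 4  # -> x = 56
n -= 6  # -> n = 33
x //= 2  # -> x = 28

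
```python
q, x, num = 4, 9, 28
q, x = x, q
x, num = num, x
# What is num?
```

Answer: 4

Derivation:
Trace (tracking num):
q, x, num = (4, 9, 28)  # -> q = 4, x = 9, num = 28
q, x = (x, q)  # -> q = 9, x = 4
x, num = (num, x)  # -> x = 28, num = 4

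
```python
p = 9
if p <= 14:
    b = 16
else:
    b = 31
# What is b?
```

Trace (tracking b):
p = 9  # -> p = 9
if p <= 14:  # condition is True
    b = 16  # -> b = 16

Answer: 16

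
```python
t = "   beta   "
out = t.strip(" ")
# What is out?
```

Trace (tracking out):
t = '   beta   '  # -> t = '   beta   '
out = t.strip(' ')  # -> out = 'beta'

Answer: 'beta'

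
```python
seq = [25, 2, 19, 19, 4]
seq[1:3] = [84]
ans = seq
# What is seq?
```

Trace (tracking seq):
seq = [25, 2, 19, 19, 4]  # -> seq = [25, 2, 19, 19, 4]
seq[1:3] = [84]  # -> seq = [25, 84, 19, 4]
ans = seq  # -> ans = [25, 84, 19, 4]

Answer: [25, 84, 19, 4]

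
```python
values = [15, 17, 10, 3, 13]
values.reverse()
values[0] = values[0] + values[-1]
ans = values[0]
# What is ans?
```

Answer: 28

Derivation:
Trace (tracking ans):
values = [15, 17, 10, 3, 13]  # -> values = [15, 17, 10, 3, 13]
values.reverse()  # -> values = [13, 3, 10, 17, 15]
values[0] = values[0] + values[-1]  # -> values = [28, 3, 10, 17, 15]
ans = values[0]  # -> ans = 28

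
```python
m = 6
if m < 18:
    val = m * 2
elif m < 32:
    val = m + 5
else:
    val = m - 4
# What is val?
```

Trace (tracking val):
m = 6  # -> m = 6
if m < 18:  # condition is True
    val = m * 2  # -> val = 12

Answer: 12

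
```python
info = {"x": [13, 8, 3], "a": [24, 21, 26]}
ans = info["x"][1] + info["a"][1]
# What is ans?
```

Answer: 29

Derivation:
Trace (tracking ans):
info = {'x': [13, 8, 3], 'a': [24, 21, 26]}  # -> info = {'x': [13, 8, 3], 'a': [24, 21, 26]}
ans = info['x'][1] + info['a'][1]  # -> ans = 29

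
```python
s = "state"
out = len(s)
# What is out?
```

Trace (tracking out):
s = 'state'  # -> s = 'state'
out = len(s)  # -> out = 5

Answer: 5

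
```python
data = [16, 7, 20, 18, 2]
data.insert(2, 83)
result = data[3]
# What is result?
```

Answer: 20

Derivation:
Trace (tracking result):
data = [16, 7, 20, 18, 2]  # -> data = [16, 7, 20, 18, 2]
data.insert(2, 83)  # -> data = [16, 7, 83, 20, 18, 2]
result = data[3]  # -> result = 20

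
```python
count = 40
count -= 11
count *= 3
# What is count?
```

Answer: 87

Derivation:
Trace (tracking count):
count = 40  # -> count = 40
count -= 11  # -> count = 29
count *= 3  # -> count = 87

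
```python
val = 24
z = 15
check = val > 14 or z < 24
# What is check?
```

Trace (tracking check):
val = 24  # -> val = 24
z = 15  # -> z = 15
check = val > 14 or z < 24  # -> check = True

Answer: True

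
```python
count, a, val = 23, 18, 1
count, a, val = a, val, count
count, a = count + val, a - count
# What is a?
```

Answer: -17

Derivation:
Trace (tracking a):
count, a, val = (23, 18, 1)  # -> count = 23, a = 18, val = 1
count, a, val = (a, val, count)  # -> count = 18, a = 1, val = 23
count, a = (count + val, a - count)  # -> count = 41, a = -17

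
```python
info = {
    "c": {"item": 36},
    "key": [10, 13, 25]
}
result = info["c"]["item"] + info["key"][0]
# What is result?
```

Trace (tracking result):
info = {'c': {'item': 36}, 'key': [10, 13, 25]}  # -> info = {'c': {'item': 36}, 'key': [10, 13, 25]}
result = info['c']['item'] + info['key'][0]  # -> result = 46

Answer: 46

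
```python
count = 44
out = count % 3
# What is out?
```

Answer: 2

Derivation:
Trace (tracking out):
count = 44  # -> count = 44
out = count % 3  # -> out = 2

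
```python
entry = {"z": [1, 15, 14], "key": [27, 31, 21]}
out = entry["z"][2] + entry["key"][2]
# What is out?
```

Answer: 35

Derivation:
Trace (tracking out):
entry = {'z': [1, 15, 14], 'key': [27, 31, 21]}  # -> entry = {'z': [1, 15, 14], 'key': [27, 31, 21]}
out = entry['z'][2] + entry['key'][2]  # -> out = 35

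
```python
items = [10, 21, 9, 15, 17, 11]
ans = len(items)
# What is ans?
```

Answer: 6

Derivation:
Trace (tracking ans):
items = [10, 21, 9, 15, 17, 11]  # -> items = [10, 21, 9, 15, 17, 11]
ans = len(items)  # -> ans = 6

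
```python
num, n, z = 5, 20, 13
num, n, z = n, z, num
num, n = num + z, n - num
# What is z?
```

Answer: 5

Derivation:
Trace (tracking z):
num, n, z = (5, 20, 13)  # -> num = 5, n = 20, z = 13
num, n, z = (n, z, num)  # -> num = 20, n = 13, z = 5
num, n = (num + z, n - num)  # -> num = 25, n = -7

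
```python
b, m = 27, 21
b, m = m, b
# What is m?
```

Answer: 27

Derivation:
Trace (tracking m):
b, m = (27, 21)  # -> b = 27, m = 21
b, m = (m, b)  # -> b = 21, m = 27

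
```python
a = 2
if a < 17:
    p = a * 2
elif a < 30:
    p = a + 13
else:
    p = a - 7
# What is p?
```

Trace (tracking p):
a = 2  # -> a = 2
if a < 17:  # condition is True
    p = a * 2  # -> p = 4

Answer: 4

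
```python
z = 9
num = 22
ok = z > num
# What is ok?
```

Trace (tracking ok):
z = 9  # -> z = 9
num = 22  # -> num = 22
ok = z > num  # -> ok = False

Answer: False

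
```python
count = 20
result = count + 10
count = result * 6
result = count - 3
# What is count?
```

Answer: 180

Derivation:
Trace (tracking count):
count = 20  # -> count = 20
result = count + 10  # -> result = 30
count = result * 6  # -> count = 180
result = count - 3  # -> result = 177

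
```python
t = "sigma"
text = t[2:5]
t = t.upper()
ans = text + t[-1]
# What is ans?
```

Trace (tracking ans):
t = 'sigma'  # -> t = 'sigma'
text = t[2:5]  # -> text = 'gma'
t = t.upper()  # -> t = 'SIGMA'
ans = text + t[-1]  # -> ans = 'gmaA'

Answer: 'gmaA'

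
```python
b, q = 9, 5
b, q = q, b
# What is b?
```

Trace (tracking b):
b, q = (9, 5)  # -> b = 9, q = 5
b, q = (q, b)  # -> b = 5, q = 9

Answer: 5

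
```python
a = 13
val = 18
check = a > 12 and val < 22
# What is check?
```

Trace (tracking check):
a = 13  # -> a = 13
val = 18  # -> val = 18
check = a > 12 and val < 22  # -> check = True

Answer: True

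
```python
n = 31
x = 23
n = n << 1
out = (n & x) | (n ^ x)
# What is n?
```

Answer: 62

Derivation:
Trace (tracking n):
n = 31  # -> n = 31
x = 23  # -> x = 23
n = n << 1  # -> n = 62
out = n & x | n ^ x  # -> out = 63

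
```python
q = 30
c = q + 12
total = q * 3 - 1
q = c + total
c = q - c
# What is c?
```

Answer: 89

Derivation:
Trace (tracking c):
q = 30  # -> q = 30
c = q + 12  # -> c = 42
total = q * 3 - 1  # -> total = 89
q = c + total  # -> q = 131
c = q - c  # -> c = 89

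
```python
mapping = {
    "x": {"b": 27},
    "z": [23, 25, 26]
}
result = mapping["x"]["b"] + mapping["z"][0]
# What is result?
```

Trace (tracking result):
mapping = {'x': {'b': 27}, 'z': [23, 25, 26]}  # -> mapping = {'x': {'b': 27}, 'z': [23, 25, 26]}
result = mapping['x']['b'] + mapping['z'][0]  # -> result = 50

Answer: 50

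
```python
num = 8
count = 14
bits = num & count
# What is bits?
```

Trace (tracking bits):
num = 8  # -> num = 8
count = 14  # -> count = 14
bits = num & count  # -> bits = 8

Answer: 8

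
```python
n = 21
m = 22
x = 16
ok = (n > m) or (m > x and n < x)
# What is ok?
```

Trace (tracking ok):
n = 21  # -> n = 21
m = 22  # -> m = 22
x = 16  # -> x = 16
ok = n > m or (m > x and n < x)  # -> ok = False

Answer: False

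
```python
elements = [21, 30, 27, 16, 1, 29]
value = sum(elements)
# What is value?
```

Answer: 124

Derivation:
Trace (tracking value):
elements = [21, 30, 27, 16, 1, 29]  # -> elements = [21, 30, 27, 16, 1, 29]
value = sum(elements)  # -> value = 124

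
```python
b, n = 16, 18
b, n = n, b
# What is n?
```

Answer: 16

Derivation:
Trace (tracking n):
b, n = (16, 18)  # -> b = 16, n = 18
b, n = (n, b)  # -> b = 18, n = 16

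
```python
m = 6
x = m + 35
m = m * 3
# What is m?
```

Answer: 18

Derivation:
Trace (tracking m):
m = 6  # -> m = 6
x = m + 35  # -> x = 41
m = m * 3  # -> m = 18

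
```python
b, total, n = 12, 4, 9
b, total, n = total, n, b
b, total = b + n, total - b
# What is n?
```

Answer: 12

Derivation:
Trace (tracking n):
b, total, n = (12, 4, 9)  # -> b = 12, total = 4, n = 9
b, total, n = (total, n, b)  # -> b = 4, total = 9, n = 12
b, total = (b + n, total - b)  # -> b = 16, total = 5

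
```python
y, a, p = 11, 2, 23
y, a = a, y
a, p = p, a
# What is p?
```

Answer: 11

Derivation:
Trace (tracking p):
y, a, p = (11, 2, 23)  # -> y = 11, a = 2, p = 23
y, a = (a, y)  # -> y = 2, a = 11
a, p = (p, a)  # -> a = 23, p = 11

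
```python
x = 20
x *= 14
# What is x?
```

Trace (tracking x):
x = 20  # -> x = 20
x *= 14  # -> x = 280

Answer: 280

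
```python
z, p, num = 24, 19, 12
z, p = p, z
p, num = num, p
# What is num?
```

Answer: 24

Derivation:
Trace (tracking num):
z, p, num = (24, 19, 12)  # -> z = 24, p = 19, num = 12
z, p = (p, z)  # -> z = 19, p = 24
p, num = (num, p)  # -> p = 12, num = 24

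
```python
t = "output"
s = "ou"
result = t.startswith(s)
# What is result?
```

Trace (tracking result):
t = 'output'  # -> t = 'output'
s = 'ou'  # -> s = 'ou'
result = t.startswith(s)  # -> result = True

Answer: True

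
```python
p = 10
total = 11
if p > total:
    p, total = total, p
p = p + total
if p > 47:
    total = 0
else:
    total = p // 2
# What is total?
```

Trace (tracking total):
p = 10  # -> p = 10
total = 11  # -> total = 11
if p > total:  # condition is False
p = p + total  # -> p = 21
if p > 47:  # condition is False
else:
    total = p // 2  # -> total = 10

Answer: 10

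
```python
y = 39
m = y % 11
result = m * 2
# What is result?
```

Trace (tracking result):
y = 39  # -> y = 39
m = y % 11  # -> m = 6
result = m * 2  # -> result = 12

Answer: 12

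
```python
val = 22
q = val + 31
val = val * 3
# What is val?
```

Trace (tracking val):
val = 22  # -> val = 22
q = val + 31  # -> q = 53
val = val * 3  # -> val = 66

Answer: 66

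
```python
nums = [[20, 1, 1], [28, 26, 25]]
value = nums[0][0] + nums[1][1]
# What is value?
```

Trace (tracking value):
nums = [[20, 1, 1], [28, 26, 25]]  # -> nums = [[20, 1, 1], [28, 26, 25]]
value = nums[0][0] + nums[1][1]  # -> value = 46

Answer: 46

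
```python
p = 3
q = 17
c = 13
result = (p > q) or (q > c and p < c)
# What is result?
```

Trace (tracking result):
p = 3  # -> p = 3
q = 17  # -> q = 17
c = 13  # -> c = 13
result = p > q or (q > c and p < c)  # -> result = True

Answer: True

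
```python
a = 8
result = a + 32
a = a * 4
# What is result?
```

Trace (tracking result):
a = 8  # -> a = 8
result = a + 32  # -> result = 40
a = a * 4  # -> a = 32

Answer: 40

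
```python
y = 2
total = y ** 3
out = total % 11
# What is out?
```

Answer: 8

Derivation:
Trace (tracking out):
y = 2  # -> y = 2
total = y ** 3  # -> total = 8
out = total % 11  # -> out = 8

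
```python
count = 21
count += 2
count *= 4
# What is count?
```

Trace (tracking count):
count = 21  # -> count = 21
count += 2  # -> count = 23
count *= 4  # -> count = 92

Answer: 92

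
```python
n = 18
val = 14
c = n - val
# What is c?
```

Trace (tracking c):
n = 18  # -> n = 18
val = 14  # -> val = 14
c = n - val  # -> c = 4

Answer: 4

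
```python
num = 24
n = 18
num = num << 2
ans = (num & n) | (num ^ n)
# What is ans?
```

Trace (tracking ans):
num = 24  # -> num = 24
n = 18  # -> n = 18
num = num << 2  # -> num = 96
ans = num & n | num ^ n  # -> ans = 114

Answer: 114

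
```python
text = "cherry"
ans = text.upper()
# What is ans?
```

Trace (tracking ans):
text = 'cherry'  # -> text = 'cherry'
ans = text.upper()  # -> ans = 'CHERRY'

Answer: 'CHERRY'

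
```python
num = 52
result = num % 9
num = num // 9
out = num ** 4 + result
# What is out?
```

Trace (tracking out):
num = 52  # -> num = 52
result = num % 9  # -> result = 7
num = num // 9  # -> num = 5
out = num ** 4 + result  # -> out = 632

Answer: 632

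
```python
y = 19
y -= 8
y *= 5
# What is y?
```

Trace (tracking y):
y = 19  # -> y = 19
y -= 8  # -> y = 11
y *= 5  # -> y = 55

Answer: 55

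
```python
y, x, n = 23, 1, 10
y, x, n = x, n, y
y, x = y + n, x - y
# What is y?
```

Answer: 24

Derivation:
Trace (tracking y):
y, x, n = (23, 1, 10)  # -> y = 23, x = 1, n = 10
y, x, n = (x, n, y)  # -> y = 1, x = 10, n = 23
y, x = (y + n, x - y)  # -> y = 24, x = 9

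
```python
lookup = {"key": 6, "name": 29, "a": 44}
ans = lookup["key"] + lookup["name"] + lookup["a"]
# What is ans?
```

Answer: 79

Derivation:
Trace (tracking ans):
lookup = {'key': 6, 'name': 29, 'a': 44}  # -> lookup = {'key': 6, 'name': 29, 'a': 44}
ans = lookup['key'] + lookup['name'] + lookup['a']  # -> ans = 79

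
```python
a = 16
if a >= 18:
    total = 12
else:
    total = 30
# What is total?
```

Answer: 30

Derivation:
Trace (tracking total):
a = 16  # -> a = 16
if a >= 18:  # condition is False
else:
    total = 30  # -> total = 30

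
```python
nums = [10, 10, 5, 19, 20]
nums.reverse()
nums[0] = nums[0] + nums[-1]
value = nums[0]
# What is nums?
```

Answer: [30, 19, 5, 10, 10]

Derivation:
Trace (tracking nums):
nums = [10, 10, 5, 19, 20]  # -> nums = [10, 10, 5, 19, 20]
nums.reverse()  # -> nums = [20, 19, 5, 10, 10]
nums[0] = nums[0] + nums[-1]  # -> nums = [30, 19, 5, 10, 10]
value = nums[0]  # -> value = 30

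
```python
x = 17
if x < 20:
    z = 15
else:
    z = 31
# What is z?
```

Trace (tracking z):
x = 17  # -> x = 17
if x < 20:  # condition is True
    z = 15  # -> z = 15

Answer: 15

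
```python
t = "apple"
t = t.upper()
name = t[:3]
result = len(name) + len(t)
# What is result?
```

Trace (tracking result):
t = 'apple'  # -> t = 'apple'
t = t.upper()  # -> t = 'APPLE'
name = t[:3]  # -> name = 'APP'
result = len(name) + len(t)  # -> result = 8

Answer: 8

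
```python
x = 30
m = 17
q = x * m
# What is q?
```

Answer: 510

Derivation:
Trace (tracking q):
x = 30  # -> x = 30
m = 17  # -> m = 17
q = x * m  # -> q = 510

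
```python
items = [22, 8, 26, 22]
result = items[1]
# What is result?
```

Trace (tracking result):
items = [22, 8, 26, 22]  # -> items = [22, 8, 26, 22]
result = items[1]  # -> result = 8

Answer: 8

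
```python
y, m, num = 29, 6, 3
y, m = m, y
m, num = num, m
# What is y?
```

Trace (tracking y):
y, m, num = (29, 6, 3)  # -> y = 29, m = 6, num = 3
y, m = (m, y)  # -> y = 6, m = 29
m, num = (num, m)  # -> m = 3, num = 29

Answer: 6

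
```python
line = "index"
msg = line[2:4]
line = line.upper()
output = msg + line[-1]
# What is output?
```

Answer: 'deX'

Derivation:
Trace (tracking output):
line = 'index'  # -> line = 'index'
msg = line[2:4]  # -> msg = 'de'
line = line.upper()  # -> line = 'INDEX'
output = msg + line[-1]  # -> output = 'deX'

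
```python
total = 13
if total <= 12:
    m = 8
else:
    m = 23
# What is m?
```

Trace (tracking m):
total = 13  # -> total = 13
if total <= 12:  # condition is False
else:
    m = 23  # -> m = 23

Answer: 23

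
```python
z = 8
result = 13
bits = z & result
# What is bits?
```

Answer: 8

Derivation:
Trace (tracking bits):
z = 8  # -> z = 8
result = 13  # -> result = 13
bits = z & result  # -> bits = 8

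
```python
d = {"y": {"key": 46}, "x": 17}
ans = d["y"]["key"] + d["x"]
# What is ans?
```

Trace (tracking ans):
d = {'y': {'key': 46}, 'x': 17}  # -> d = {'y': {'key': 46}, 'x': 17}
ans = d['y']['key'] + d['x']  # -> ans = 63

Answer: 63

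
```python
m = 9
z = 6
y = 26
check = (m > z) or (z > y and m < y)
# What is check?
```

Trace (tracking check):
m = 9  # -> m = 9
z = 6  # -> z = 6
y = 26  # -> y = 26
check = m > z or (z > y and m < y)  # -> check = True

Answer: True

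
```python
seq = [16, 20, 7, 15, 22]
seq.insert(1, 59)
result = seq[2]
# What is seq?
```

Answer: [16, 59, 20, 7, 15, 22]

Derivation:
Trace (tracking seq):
seq = [16, 20, 7, 15, 22]  # -> seq = [16, 20, 7, 15, 22]
seq.insert(1, 59)  # -> seq = [16, 59, 20, 7, 15, 22]
result = seq[2]  # -> result = 20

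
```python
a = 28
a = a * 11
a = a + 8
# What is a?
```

Answer: 316

Derivation:
Trace (tracking a):
a = 28  # -> a = 28
a = a * 11  # -> a = 308
a = a + 8  # -> a = 316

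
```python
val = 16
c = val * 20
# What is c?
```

Answer: 320

Derivation:
Trace (tracking c):
val = 16  # -> val = 16
c = val * 20  # -> c = 320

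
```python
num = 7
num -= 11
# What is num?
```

Answer: -4

Derivation:
Trace (tracking num):
num = 7  # -> num = 7
num -= 11  # -> num = -4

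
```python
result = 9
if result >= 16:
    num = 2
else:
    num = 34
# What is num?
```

Answer: 34

Derivation:
Trace (tracking num):
result = 9  # -> result = 9
if result >= 16:  # condition is False
else:
    num = 34  # -> num = 34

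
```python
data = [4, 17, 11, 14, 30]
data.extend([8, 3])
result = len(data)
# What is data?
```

Answer: [4, 17, 11, 14, 30, 8, 3]

Derivation:
Trace (tracking data):
data = [4, 17, 11, 14, 30]  # -> data = [4, 17, 11, 14, 30]
data.extend([8, 3])  # -> data = [4, 17, 11, 14, 30, 8, 3]
result = len(data)  # -> result = 7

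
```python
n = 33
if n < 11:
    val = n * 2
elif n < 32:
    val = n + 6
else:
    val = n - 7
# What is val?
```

Answer: 26

Derivation:
Trace (tracking val):
n = 33  # -> n = 33
if n < 11:  # condition is False
elif n < 32:  # condition is False
else:
    val = n - 7  # -> val = 26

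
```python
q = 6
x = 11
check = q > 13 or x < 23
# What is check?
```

Answer: True

Derivation:
Trace (tracking check):
q = 6  # -> q = 6
x = 11  # -> x = 11
check = q > 13 or x < 23  # -> check = True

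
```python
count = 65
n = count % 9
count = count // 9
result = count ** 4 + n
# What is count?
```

Trace (tracking count):
count = 65  # -> count = 65
n = count % 9  # -> n = 2
count = count // 9  # -> count = 7
result = count ** 4 + n  # -> result = 2403

Answer: 7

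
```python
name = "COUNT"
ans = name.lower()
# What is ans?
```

Answer: 'count'

Derivation:
Trace (tracking ans):
name = 'COUNT'  # -> name = 'COUNT'
ans = name.lower()  # -> ans = 'count'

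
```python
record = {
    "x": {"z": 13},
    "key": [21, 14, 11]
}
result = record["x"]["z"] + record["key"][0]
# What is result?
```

Answer: 34

Derivation:
Trace (tracking result):
record = {'x': {'z': 13}, 'key': [21, 14, 11]}  # -> record = {'x': {'z': 13}, 'key': [21, 14, 11]}
result = record['x']['z'] + record['key'][0]  # -> result = 34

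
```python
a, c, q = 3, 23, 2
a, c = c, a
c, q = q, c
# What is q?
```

Answer: 3

Derivation:
Trace (tracking q):
a, c, q = (3, 23, 2)  # -> a = 3, c = 23, q = 2
a, c = (c, a)  # -> a = 23, c = 3
c, q = (q, c)  # -> c = 2, q = 3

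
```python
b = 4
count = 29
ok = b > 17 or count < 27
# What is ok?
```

Answer: False

Derivation:
Trace (tracking ok):
b = 4  # -> b = 4
count = 29  # -> count = 29
ok = b > 17 or count < 27  # -> ok = False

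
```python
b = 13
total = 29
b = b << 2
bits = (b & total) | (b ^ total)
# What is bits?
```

Trace (tracking bits):
b = 13  # -> b = 13
total = 29  # -> total = 29
b = b << 2  # -> b = 52
bits = b & total | b ^ total  # -> bits = 61

Answer: 61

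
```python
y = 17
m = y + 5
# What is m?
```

Answer: 22

Derivation:
Trace (tracking m):
y = 17  # -> y = 17
m = y + 5  # -> m = 22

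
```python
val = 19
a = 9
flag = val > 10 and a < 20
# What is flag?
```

Answer: True

Derivation:
Trace (tracking flag):
val = 19  # -> val = 19
a = 9  # -> a = 9
flag = val > 10 and a < 20  # -> flag = True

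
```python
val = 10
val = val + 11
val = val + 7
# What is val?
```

Trace (tracking val):
val = 10  # -> val = 10
val = val + 11  # -> val = 21
val = val + 7  # -> val = 28

Answer: 28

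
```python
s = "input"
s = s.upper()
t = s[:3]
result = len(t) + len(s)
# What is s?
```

Answer: 'INPUT'

Derivation:
Trace (tracking s):
s = 'input'  # -> s = 'input'
s = s.upper()  # -> s = 'INPUT'
t = s[:3]  # -> t = 'INP'
result = len(t) + len(s)  # -> result = 8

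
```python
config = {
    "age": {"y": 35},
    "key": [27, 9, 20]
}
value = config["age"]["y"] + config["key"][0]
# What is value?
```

Trace (tracking value):
config = {'age': {'y': 35}, 'key': [27, 9, 20]}  # -> config = {'age': {'y': 35}, 'key': [27, 9, 20]}
value = config['age']['y'] + config['key'][0]  # -> value = 62

Answer: 62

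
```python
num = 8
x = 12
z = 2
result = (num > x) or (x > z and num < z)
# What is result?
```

Trace (tracking result):
num = 8  # -> num = 8
x = 12  # -> x = 12
z = 2  # -> z = 2
result = num > x or (x > z and num < z)  # -> result = False

Answer: False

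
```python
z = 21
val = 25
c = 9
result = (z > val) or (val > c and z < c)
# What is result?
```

Trace (tracking result):
z = 21  # -> z = 21
val = 25  # -> val = 25
c = 9  # -> c = 9
result = z > val or (val > c and z < c)  # -> result = False

Answer: False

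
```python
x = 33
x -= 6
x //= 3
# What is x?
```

Answer: 9

Derivation:
Trace (tracking x):
x = 33  # -> x = 33
x -= 6  # -> x = 27
x //= 3  # -> x = 9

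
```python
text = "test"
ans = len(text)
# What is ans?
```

Trace (tracking ans):
text = 'test'  # -> text = 'test'
ans = len(text)  # -> ans = 4

Answer: 4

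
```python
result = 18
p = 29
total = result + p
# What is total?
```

Trace (tracking total):
result = 18  # -> result = 18
p = 29  # -> p = 29
total = result + p  # -> total = 47

Answer: 47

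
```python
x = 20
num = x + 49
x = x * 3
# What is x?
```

Answer: 60

Derivation:
Trace (tracking x):
x = 20  # -> x = 20
num = x + 49  # -> num = 69
x = x * 3  # -> x = 60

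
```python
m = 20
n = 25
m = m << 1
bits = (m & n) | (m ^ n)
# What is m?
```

Answer: 40

Derivation:
Trace (tracking m):
m = 20  # -> m = 20
n = 25  # -> n = 25
m = m << 1  # -> m = 40
bits = m & n | m ^ n  # -> bits = 57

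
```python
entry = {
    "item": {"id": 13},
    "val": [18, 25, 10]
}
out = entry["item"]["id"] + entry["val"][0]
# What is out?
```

Trace (tracking out):
entry = {'item': {'id': 13}, 'val': [18, 25, 10]}  # -> entry = {'item': {'id': 13}, 'val': [18, 25, 10]}
out = entry['item']['id'] + entry['val'][0]  # -> out = 31

Answer: 31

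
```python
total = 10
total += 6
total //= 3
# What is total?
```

Answer: 5

Derivation:
Trace (tracking total):
total = 10  # -> total = 10
total += 6  # -> total = 16
total //= 3  # -> total = 5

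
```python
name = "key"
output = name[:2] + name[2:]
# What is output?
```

Trace (tracking output):
name = 'key'  # -> name = 'key'
output = name[:2] + name[2:]  # -> output = 'key'

Answer: 'key'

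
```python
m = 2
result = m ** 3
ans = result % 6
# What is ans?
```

Answer: 2

Derivation:
Trace (tracking ans):
m = 2  # -> m = 2
result = m ** 3  # -> result = 8
ans = result % 6  # -> ans = 2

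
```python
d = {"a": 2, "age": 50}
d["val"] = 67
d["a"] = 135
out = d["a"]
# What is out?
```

Answer: 135

Derivation:
Trace (tracking out):
d = {'a': 2, 'age': 50}  # -> d = {'a': 2, 'age': 50}
d['val'] = 67  # -> d = {'a': 2, 'age': 50, 'val': 67}
d['a'] = 135  # -> d = {'a': 135, 'age': 50, 'val': 67}
out = d['a']  # -> out = 135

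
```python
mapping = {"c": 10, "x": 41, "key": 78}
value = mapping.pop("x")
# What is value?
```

Answer: 41

Derivation:
Trace (tracking value):
mapping = {'c': 10, 'x': 41, 'key': 78}  # -> mapping = {'c': 10, 'x': 41, 'key': 78}
value = mapping.pop('x')  # -> value = 41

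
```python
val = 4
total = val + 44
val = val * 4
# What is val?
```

Answer: 16

Derivation:
Trace (tracking val):
val = 4  # -> val = 4
total = val + 44  # -> total = 48
val = val * 4  # -> val = 16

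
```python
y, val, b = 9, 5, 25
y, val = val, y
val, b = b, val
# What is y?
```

Trace (tracking y):
y, val, b = (9, 5, 25)  # -> y = 9, val = 5, b = 25
y, val = (val, y)  # -> y = 5, val = 9
val, b = (b, val)  # -> val = 25, b = 9

Answer: 5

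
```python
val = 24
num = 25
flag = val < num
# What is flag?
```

Answer: True

Derivation:
Trace (tracking flag):
val = 24  # -> val = 24
num = 25  # -> num = 25
flag = val < num  # -> flag = True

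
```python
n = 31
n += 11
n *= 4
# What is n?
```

Answer: 168

Derivation:
Trace (tracking n):
n = 31  # -> n = 31
n += 11  # -> n = 42
n *= 4  # -> n = 168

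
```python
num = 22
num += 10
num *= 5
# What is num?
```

Trace (tracking num):
num = 22  # -> num = 22
num += 10  # -> num = 32
num *= 5  # -> num = 160

Answer: 160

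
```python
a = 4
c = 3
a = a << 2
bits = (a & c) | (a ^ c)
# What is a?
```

Answer: 16

Derivation:
Trace (tracking a):
a = 4  # -> a = 4
c = 3  # -> c = 3
a = a << 2  # -> a = 16
bits = a & c | a ^ c  # -> bits = 19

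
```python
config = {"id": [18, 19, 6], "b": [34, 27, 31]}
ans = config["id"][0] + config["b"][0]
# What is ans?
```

Answer: 52

Derivation:
Trace (tracking ans):
config = {'id': [18, 19, 6], 'b': [34, 27, 31]}  # -> config = {'id': [18, 19, 6], 'b': [34, 27, 31]}
ans = config['id'][0] + config['b'][0]  # -> ans = 52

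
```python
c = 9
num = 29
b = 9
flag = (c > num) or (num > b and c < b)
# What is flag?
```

Answer: False

Derivation:
Trace (tracking flag):
c = 9  # -> c = 9
num = 29  # -> num = 29
b = 9  # -> b = 9
flag = c > num or (num > b and c < b)  # -> flag = False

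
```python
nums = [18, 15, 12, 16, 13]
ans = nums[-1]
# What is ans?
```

Answer: 13

Derivation:
Trace (tracking ans):
nums = [18, 15, 12, 16, 13]  # -> nums = [18, 15, 12, 16, 13]
ans = nums[-1]  # -> ans = 13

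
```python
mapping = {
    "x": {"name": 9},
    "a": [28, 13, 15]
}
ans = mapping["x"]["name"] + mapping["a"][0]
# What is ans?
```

Trace (tracking ans):
mapping = {'x': {'name': 9}, 'a': [28, 13, 15]}  # -> mapping = {'x': {'name': 9}, 'a': [28, 13, 15]}
ans = mapping['x']['name'] + mapping['a'][0]  # -> ans = 37

Answer: 37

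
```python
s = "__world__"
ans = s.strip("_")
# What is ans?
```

Trace (tracking ans):
s = '__world__'  # -> s = '__world__'
ans = s.strip('_')  # -> ans = 'world'

Answer: 'world'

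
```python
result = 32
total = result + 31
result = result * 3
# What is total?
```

Trace (tracking total):
result = 32  # -> result = 32
total = result + 31  # -> total = 63
result = result * 3  # -> result = 96

Answer: 63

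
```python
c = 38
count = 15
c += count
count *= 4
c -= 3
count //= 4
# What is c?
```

Trace (tracking c):
c = 38  # -> c = 38
count = 15  # -> count = 15
c += count  # -> c = 53
count *= 4  # -> count = 60
c -= 3  # -> c = 50
count //= 4  # -> count = 15

Answer: 50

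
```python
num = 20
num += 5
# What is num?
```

Trace (tracking num):
num = 20  # -> num = 20
num += 5  # -> num = 25

Answer: 25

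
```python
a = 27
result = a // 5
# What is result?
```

Answer: 5

Derivation:
Trace (tracking result):
a = 27  # -> a = 27
result = a // 5  # -> result = 5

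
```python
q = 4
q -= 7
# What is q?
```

Answer: -3

Derivation:
Trace (tracking q):
q = 4  # -> q = 4
q -= 7  # -> q = -3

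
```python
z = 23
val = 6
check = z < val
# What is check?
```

Trace (tracking check):
z = 23  # -> z = 23
val = 6  # -> val = 6
check = z < val  # -> check = False

Answer: False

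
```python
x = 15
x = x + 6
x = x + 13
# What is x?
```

Answer: 34

Derivation:
Trace (tracking x):
x = 15  # -> x = 15
x = x + 6  # -> x = 21
x = x + 13  # -> x = 34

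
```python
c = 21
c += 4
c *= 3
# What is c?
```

Trace (tracking c):
c = 21  # -> c = 21
c += 4  # -> c = 25
c *= 3  # -> c = 75

Answer: 75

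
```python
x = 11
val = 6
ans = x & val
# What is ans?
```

Trace (tracking ans):
x = 11  # -> x = 11
val = 6  # -> val = 6
ans = x & val  # -> ans = 2

Answer: 2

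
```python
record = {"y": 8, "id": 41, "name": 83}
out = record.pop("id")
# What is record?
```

Answer: {'y': 8, 'name': 83}

Derivation:
Trace (tracking record):
record = {'y': 8, 'id': 41, 'name': 83}  # -> record = {'y': 8, 'id': 41, 'name': 83}
out = record.pop('id')  # -> out = 41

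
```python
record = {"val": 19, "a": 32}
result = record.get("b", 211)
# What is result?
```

Trace (tracking result):
record = {'val': 19, 'a': 32}  # -> record = {'val': 19, 'a': 32}
result = record.get('b', 211)  # -> result = 211

Answer: 211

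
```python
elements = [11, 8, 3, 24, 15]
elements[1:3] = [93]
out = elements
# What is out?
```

Trace (tracking out):
elements = [11, 8, 3, 24, 15]  # -> elements = [11, 8, 3, 24, 15]
elements[1:3] = [93]  # -> elements = [11, 93, 24, 15]
out = elements  # -> out = [11, 93, 24, 15]

Answer: [11, 93, 24, 15]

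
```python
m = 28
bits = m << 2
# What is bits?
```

Answer: 112

Derivation:
Trace (tracking bits):
m = 28  # -> m = 28
bits = m << 2  # -> bits = 112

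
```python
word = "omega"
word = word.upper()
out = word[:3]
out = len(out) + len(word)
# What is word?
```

Trace (tracking word):
word = 'omega'  # -> word = 'omega'
word = word.upper()  # -> word = 'OMEGA'
out = word[:3]  # -> out = 'OME'
out = len(out) + len(word)  # -> out = 8

Answer: 'OMEGA'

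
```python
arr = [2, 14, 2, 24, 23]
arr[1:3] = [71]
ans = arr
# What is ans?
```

Trace (tracking ans):
arr = [2, 14, 2, 24, 23]  # -> arr = [2, 14, 2, 24, 23]
arr[1:3] = [71]  # -> arr = [2, 71, 24, 23]
ans = arr  # -> ans = [2, 71, 24, 23]

Answer: [2, 71, 24, 23]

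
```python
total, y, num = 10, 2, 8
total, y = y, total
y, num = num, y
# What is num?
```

Answer: 10

Derivation:
Trace (tracking num):
total, y, num = (10, 2, 8)  # -> total = 10, y = 2, num = 8
total, y = (y, total)  # -> total = 2, y = 10
y, num = (num, y)  # -> y = 8, num = 10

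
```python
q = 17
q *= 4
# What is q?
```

Trace (tracking q):
q = 17  # -> q = 17
q *= 4  # -> q = 68

Answer: 68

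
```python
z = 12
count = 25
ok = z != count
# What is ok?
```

Answer: True

Derivation:
Trace (tracking ok):
z = 12  # -> z = 12
count = 25  # -> count = 25
ok = z != count  # -> ok = True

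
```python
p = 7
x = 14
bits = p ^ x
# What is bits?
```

Trace (tracking bits):
p = 7  # -> p = 7
x = 14  # -> x = 14
bits = p ^ x  # -> bits = 9

Answer: 9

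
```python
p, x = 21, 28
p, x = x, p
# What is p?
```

Answer: 28

Derivation:
Trace (tracking p):
p, x = (21, 28)  # -> p = 21, x = 28
p, x = (x, p)  # -> p = 28, x = 21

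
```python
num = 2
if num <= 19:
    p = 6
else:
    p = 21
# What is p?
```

Answer: 6

Derivation:
Trace (tracking p):
num = 2  # -> num = 2
if num <= 19:  # condition is True
    p = 6  # -> p = 6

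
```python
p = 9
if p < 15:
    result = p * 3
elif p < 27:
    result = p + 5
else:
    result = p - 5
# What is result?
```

Answer: 27

Derivation:
Trace (tracking result):
p = 9  # -> p = 9
if p < 15:  # condition is True
    result = p * 3  # -> result = 27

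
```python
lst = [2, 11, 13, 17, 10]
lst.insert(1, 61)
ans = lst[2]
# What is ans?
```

Trace (tracking ans):
lst = [2, 11, 13, 17, 10]  # -> lst = [2, 11, 13, 17, 10]
lst.insert(1, 61)  # -> lst = [2, 61, 11, 13, 17, 10]
ans = lst[2]  # -> ans = 11

Answer: 11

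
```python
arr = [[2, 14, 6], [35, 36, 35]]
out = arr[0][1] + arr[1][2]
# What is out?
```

Answer: 49

Derivation:
Trace (tracking out):
arr = [[2, 14, 6], [35, 36, 35]]  # -> arr = [[2, 14, 6], [35, 36, 35]]
out = arr[0][1] + arr[1][2]  # -> out = 49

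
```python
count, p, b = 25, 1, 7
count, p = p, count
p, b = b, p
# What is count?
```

Answer: 1

Derivation:
Trace (tracking count):
count, p, b = (25, 1, 7)  # -> count = 25, p = 1, b = 7
count, p = (p, count)  # -> count = 1, p = 25
p, b = (b, p)  # -> p = 7, b = 25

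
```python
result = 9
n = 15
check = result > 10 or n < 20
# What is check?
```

Trace (tracking check):
result = 9  # -> result = 9
n = 15  # -> n = 15
check = result > 10 or n < 20  # -> check = True

Answer: True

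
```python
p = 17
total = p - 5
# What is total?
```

Trace (tracking total):
p = 17  # -> p = 17
total = p - 5  # -> total = 12

Answer: 12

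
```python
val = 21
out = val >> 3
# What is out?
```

Trace (tracking out):
val = 21  # -> val = 21
out = val >> 3  # -> out = 2

Answer: 2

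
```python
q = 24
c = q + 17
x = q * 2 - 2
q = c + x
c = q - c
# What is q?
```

Trace (tracking q):
q = 24  # -> q = 24
c = q + 17  # -> c = 41
x = q * 2 - 2  # -> x = 46
q = c + x  # -> q = 87
c = q - c  # -> c = 46

Answer: 87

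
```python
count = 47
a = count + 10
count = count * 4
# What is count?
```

Answer: 188

Derivation:
Trace (tracking count):
count = 47  # -> count = 47
a = count + 10  # -> a = 57
count = count * 4  # -> count = 188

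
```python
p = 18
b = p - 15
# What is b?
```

Answer: 3

Derivation:
Trace (tracking b):
p = 18  # -> p = 18
b = p - 15  # -> b = 3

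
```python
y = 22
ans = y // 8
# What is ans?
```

Trace (tracking ans):
y = 22  # -> y = 22
ans = y // 8  # -> ans = 2

Answer: 2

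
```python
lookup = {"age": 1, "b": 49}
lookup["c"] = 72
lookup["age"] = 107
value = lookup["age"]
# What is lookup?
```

Answer: {'age': 107, 'b': 49, 'c': 72}

Derivation:
Trace (tracking lookup):
lookup = {'age': 1, 'b': 49}  # -> lookup = {'age': 1, 'b': 49}
lookup['c'] = 72  # -> lookup = {'age': 1, 'b': 49, 'c': 72}
lookup['age'] = 107  # -> lookup = {'age': 107, 'b': 49, 'c': 72}
value = lookup['age']  # -> value = 107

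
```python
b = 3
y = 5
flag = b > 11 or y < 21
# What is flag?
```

Answer: True

Derivation:
Trace (tracking flag):
b = 3  # -> b = 3
y = 5  # -> y = 5
flag = b > 11 or y < 21  # -> flag = True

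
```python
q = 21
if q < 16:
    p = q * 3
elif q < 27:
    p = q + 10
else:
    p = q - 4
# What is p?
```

Answer: 31

Derivation:
Trace (tracking p):
q = 21  # -> q = 21
if q < 16:  # condition is False
elif q < 27:  # condition is True
    p = q + 10  # -> p = 31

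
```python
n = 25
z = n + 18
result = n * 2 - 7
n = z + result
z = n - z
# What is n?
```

Trace (tracking n):
n = 25  # -> n = 25
z = n + 18  # -> z = 43
result = n * 2 - 7  # -> result = 43
n = z + result  # -> n = 86
z = n - z  # -> z = 43

Answer: 86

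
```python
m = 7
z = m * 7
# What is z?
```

Trace (tracking z):
m = 7  # -> m = 7
z = m * 7  # -> z = 49

Answer: 49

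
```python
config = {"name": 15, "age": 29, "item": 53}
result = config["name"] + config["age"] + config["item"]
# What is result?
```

Answer: 97

Derivation:
Trace (tracking result):
config = {'name': 15, 'age': 29, 'item': 53}  # -> config = {'name': 15, 'age': 29, 'item': 53}
result = config['name'] + config['age'] + config['item']  # -> result = 97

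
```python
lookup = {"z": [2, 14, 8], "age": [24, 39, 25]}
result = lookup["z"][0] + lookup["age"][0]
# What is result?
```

Trace (tracking result):
lookup = {'z': [2, 14, 8], 'age': [24, 39, 25]}  # -> lookup = {'z': [2, 14, 8], 'age': [24, 39, 25]}
result = lookup['z'][0] + lookup['age'][0]  # -> result = 26

Answer: 26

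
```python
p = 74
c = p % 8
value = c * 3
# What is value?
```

Answer: 6

Derivation:
Trace (tracking value):
p = 74  # -> p = 74
c = p % 8  # -> c = 2
value = c * 3  # -> value = 6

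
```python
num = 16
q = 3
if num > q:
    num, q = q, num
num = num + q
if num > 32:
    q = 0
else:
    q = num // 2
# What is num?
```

Trace (tracking num):
num = 16  # -> num = 16
q = 3  # -> q = 3
if num > q:  # condition is True
    num, q = (q, num)  # -> num = 3, q = 16
num = num + q  # -> num = 19
if num > 32:  # condition is False
else:
    q = num // 2  # -> q = 9

Answer: 19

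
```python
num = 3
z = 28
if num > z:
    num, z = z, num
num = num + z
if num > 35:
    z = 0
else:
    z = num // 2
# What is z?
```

Answer: 15

Derivation:
Trace (tracking z):
num = 3  # -> num = 3
z = 28  # -> z = 28
if num > z:  # condition is False
num = num + z  # -> num = 31
if num > 35:  # condition is False
else:
    z = num // 2  # -> z = 15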